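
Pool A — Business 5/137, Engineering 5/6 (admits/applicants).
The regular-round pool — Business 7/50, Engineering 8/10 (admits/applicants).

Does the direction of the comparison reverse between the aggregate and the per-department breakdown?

No

Business: Pool A 5/137 = 3.6%, the regular-round pool 7/50 = 14.0% → the regular-round pool
Engineering: Pool A 5/6 = 83.3%, the regular-round pool 8/10 = 80.0% → Pool A
Overall: Pool A 10/143 = 7.0%, the regular-round pool 15/60 = 25.0% → the regular-round pool
Neither sweeps: Pool A wins 1 of 2 groups, the regular-round pool wins 1. The regular-round pool wins overall but not every group — no Simpson reversal.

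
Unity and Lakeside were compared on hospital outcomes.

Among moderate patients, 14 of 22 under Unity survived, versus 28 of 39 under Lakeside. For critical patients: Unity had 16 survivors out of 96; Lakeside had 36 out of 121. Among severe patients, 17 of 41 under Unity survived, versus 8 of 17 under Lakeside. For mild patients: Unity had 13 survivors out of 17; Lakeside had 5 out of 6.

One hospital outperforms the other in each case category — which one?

Moderate: Unity 14/22 = 63.6%, Lakeside 28/39 = 71.8% → Lakeside
Critical: Unity 16/96 = 16.7%, Lakeside 36/121 = 29.8% → Lakeside
Severe: Unity 17/41 = 41.5%, Lakeside 8/17 = 47.1% → Lakeside
Mild: Unity 13/17 = 76.5%, Lakeside 5/6 = 83.3% → Lakeside
Lakeside has the higher rate in all 4 groups.

Lakeside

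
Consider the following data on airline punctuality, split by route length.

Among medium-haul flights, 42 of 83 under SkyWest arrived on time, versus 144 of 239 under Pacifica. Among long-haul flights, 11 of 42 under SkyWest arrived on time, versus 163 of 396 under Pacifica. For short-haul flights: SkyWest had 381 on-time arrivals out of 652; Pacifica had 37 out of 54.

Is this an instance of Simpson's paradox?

Yes

Medium-haul: SkyWest 42/83 = 50.6%, Pacifica 144/239 = 60.3% → Pacifica
Long-haul: SkyWest 11/42 = 26.2%, Pacifica 163/396 = 41.2% → Pacifica
Short-haul: SkyWest 381/652 = 58.4%, Pacifica 37/54 = 68.5% → Pacifica
Overall: SkyWest 434/777 = 55.9%, Pacifica 344/689 = 49.9% → SkyWest
Pacifica wins each route group but SkyWest wins overall — the comparison reverses. Pacifica's flights skew toward long-haul, which has a lower base rate.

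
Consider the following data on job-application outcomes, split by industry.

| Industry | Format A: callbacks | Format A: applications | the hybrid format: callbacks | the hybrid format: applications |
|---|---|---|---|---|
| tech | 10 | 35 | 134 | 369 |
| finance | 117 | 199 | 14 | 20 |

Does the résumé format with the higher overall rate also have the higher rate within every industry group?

Tech: Format A 10/35 = 28.6%, the hybrid format 134/369 = 36.3% → the hybrid format
Finance: Format A 117/199 = 58.8%, the hybrid format 14/20 = 70.0% → the hybrid format
Overall: Format A 127/234 = 54.3%, the hybrid format 148/389 = 38.0% → Format A
The hybrid format wins each industry group but Format A wins overall — the comparison reverses. The hybrid format's applications skew toward tech, which has a lower base rate.

No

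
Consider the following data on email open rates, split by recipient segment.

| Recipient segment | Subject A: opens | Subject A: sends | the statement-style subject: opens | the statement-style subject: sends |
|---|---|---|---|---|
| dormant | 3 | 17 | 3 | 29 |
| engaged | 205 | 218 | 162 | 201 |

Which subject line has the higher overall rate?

Dormant: Subject A 3/17 = 17.6%, the statement-style subject 3/29 = 10.3% → Subject A
Engaged: Subject A 205/218 = 94.0%, the statement-style subject 162/201 = 80.6% → Subject A
Overall: Subject A 208/235 = 88.5%, the statement-style subject 165/230 = 71.7% → Subject A

Subject A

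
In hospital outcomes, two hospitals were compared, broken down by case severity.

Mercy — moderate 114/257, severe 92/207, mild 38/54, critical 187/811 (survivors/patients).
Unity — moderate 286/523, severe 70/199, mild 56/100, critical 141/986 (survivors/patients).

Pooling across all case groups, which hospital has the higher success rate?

Moderate: Mercy 114/257 = 44.4%, Unity 286/523 = 54.7% → Unity
Severe: Mercy 92/207 = 44.4%, Unity 70/199 = 35.2% → Mercy
Mild: Mercy 38/54 = 70.4%, Unity 56/100 = 56.0% → Mercy
Critical: Mercy 187/811 = 23.1%, Unity 141/986 = 14.3% → Mercy
Overall: Mercy 431/1329 = 32.4%, Unity 553/1808 = 30.6% → Mercy
(Neither sweeps every case group, but Mercy has the higher pooled rate.)

Mercy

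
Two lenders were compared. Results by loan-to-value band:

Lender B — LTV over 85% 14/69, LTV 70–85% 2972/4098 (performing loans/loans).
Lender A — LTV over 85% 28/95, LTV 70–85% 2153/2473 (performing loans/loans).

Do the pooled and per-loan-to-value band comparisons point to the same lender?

LTV over 85%: Lender B 14/69 = 20.3%, Lender A 28/95 = 29.5% → Lender A
LTV 70–85%: Lender B 2972/4098 = 72.5%, Lender A 2153/2473 = 87.1% → Lender A
Overall: Lender B 2986/4167 = 71.7%, Lender A 2181/2568 = 84.9% → Lender A
Lender A wins overall and in every loan-to-value group — no reversal.

Yes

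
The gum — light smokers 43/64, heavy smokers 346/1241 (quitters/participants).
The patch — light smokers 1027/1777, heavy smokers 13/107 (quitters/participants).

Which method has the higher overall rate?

the patch

Light smokers: the gum 43/64 = 67.2%, the patch 1027/1777 = 57.8% → the gum
Heavy smokers: the gum 346/1241 = 27.9%, the patch 13/107 = 12.1% → the gum
Overall: the gum 389/1305 = 29.8%, the patch 1040/1884 = 55.2% → the patch
(The gum wins every dependence group but the patch wins overall — the gum's participants skew toward the low-rate heavy smokers group.)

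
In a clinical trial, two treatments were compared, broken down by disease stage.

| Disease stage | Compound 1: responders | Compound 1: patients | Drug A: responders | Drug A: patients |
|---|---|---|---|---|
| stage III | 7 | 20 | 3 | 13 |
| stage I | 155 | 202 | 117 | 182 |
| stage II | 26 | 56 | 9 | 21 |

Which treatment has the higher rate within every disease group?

Stage III: Compound 1 7/20 = 35.0%, Drug A 3/13 = 23.1% → Compound 1
Stage I: Compound 1 155/202 = 76.7%, Drug A 117/182 = 64.3% → Compound 1
Stage II: Compound 1 26/56 = 46.4%, Drug A 9/21 = 42.9% → Compound 1
Compound 1 has the higher rate in all 3 groups.

Compound 1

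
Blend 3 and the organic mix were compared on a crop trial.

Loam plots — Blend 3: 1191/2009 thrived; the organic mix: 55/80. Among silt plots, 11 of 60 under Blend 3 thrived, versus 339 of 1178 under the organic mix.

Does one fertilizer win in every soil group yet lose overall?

Loam: Blend 3 1191/2009 = 59.3%, the organic mix 55/80 = 68.8% → the organic mix
Silt: Blend 3 11/60 = 18.3%, the organic mix 339/1178 = 28.8% → the organic mix
Overall: Blend 3 1202/2069 = 58.1%, the organic mix 394/1258 = 31.3% → Blend 3
The organic mix wins each soil group but Blend 3 wins overall — the comparison reverses. The organic mix's plots skew toward silt, which has a lower base rate.

Yes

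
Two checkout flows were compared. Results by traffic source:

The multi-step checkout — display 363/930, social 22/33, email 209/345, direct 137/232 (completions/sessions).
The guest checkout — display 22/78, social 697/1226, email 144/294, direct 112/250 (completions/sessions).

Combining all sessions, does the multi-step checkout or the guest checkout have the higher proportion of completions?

Display: the multi-step checkout 363/930 = 39.0%, the guest checkout 22/78 = 28.2% → the multi-step checkout
Social: the multi-step checkout 22/33 = 66.7%, the guest checkout 697/1226 = 56.9% → the multi-step checkout
Email: the multi-step checkout 209/345 = 60.6%, the guest checkout 144/294 = 49.0% → the multi-step checkout
Direct: the multi-step checkout 137/232 = 59.1%, the guest checkout 112/250 = 44.8% → the multi-step checkout
Overall: the multi-step checkout 731/1540 = 47.5%, the guest checkout 975/1848 = 52.8% → the guest checkout
(The multi-step checkout wins every traffic group but the guest checkout wins overall — the multi-step checkout's sessions skew toward the low-rate display group.)

the guest checkout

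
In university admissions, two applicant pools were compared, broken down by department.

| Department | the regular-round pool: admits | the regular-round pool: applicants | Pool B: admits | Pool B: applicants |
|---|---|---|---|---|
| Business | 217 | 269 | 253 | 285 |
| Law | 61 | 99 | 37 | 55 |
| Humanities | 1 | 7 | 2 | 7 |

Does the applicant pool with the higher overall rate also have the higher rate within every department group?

Yes

Business: the regular-round pool 217/269 = 80.7%, Pool B 253/285 = 88.8% → Pool B
Law: the regular-round pool 61/99 = 61.6%, Pool B 37/55 = 67.3% → Pool B
Humanities: the regular-round pool 1/7 = 14.3%, Pool B 2/7 = 28.6% → Pool B
Overall: the regular-round pool 279/375 = 74.4%, Pool B 292/347 = 84.1% → Pool B
Pool B wins overall and in every department group — no reversal.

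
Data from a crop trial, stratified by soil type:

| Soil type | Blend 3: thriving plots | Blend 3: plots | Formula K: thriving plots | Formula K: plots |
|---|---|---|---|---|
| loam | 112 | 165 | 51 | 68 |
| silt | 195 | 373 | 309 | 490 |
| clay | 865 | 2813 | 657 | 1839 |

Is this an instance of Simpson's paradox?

No

Loam: Blend 3 112/165 = 67.9%, Formula K 51/68 = 75.0% → Formula K
Silt: Blend 3 195/373 = 52.3%, Formula K 309/490 = 63.1% → Formula K
Clay: Blend 3 865/2813 = 30.8%, Formula K 657/1839 = 35.7% → Formula K
Overall: Blend 3 1172/3351 = 35.0%, Formula K 1017/2397 = 42.4% → Formula K
Formula K wins overall and in every soil group — no reversal.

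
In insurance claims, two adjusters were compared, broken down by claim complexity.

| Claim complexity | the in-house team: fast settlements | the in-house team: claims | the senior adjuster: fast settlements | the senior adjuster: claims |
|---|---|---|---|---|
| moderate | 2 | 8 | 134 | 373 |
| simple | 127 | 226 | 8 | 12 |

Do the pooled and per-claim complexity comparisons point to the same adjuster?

No

Moderate: the in-house team 2/8 = 25.0%, the senior adjuster 134/373 = 35.9% → the senior adjuster
Simple: the in-house team 127/226 = 56.2%, the senior adjuster 8/12 = 66.7% → the senior adjuster
Overall: the in-house team 129/234 = 55.1%, the senior adjuster 142/385 = 36.9% → the in-house team
The senior adjuster wins each claim group but the in-house team wins overall — the comparison reverses. The senior adjuster's claims skew toward moderate, which has a lower base rate.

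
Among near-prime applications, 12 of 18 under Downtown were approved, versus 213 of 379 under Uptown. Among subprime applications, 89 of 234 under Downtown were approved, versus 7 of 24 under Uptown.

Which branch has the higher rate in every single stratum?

Downtown

Near-prime: Downtown 12/18 = 66.7%, Uptown 213/379 = 56.2% → Downtown
Subprime: Downtown 89/234 = 38.0%, Uptown 7/24 = 29.2% → Downtown
Downtown has the higher rate in both groups.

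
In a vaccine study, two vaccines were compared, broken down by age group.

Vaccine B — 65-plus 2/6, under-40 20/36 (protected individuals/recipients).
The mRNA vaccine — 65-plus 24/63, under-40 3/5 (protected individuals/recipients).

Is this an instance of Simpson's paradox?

65-plus: Vaccine B 2/6 = 33.3%, the mRNA vaccine 24/63 = 38.1% → the mRNA vaccine
Under-40: Vaccine B 20/36 = 55.6%, the mRNA vaccine 3/5 = 60.0% → the mRNA vaccine
Overall: Vaccine B 22/42 = 52.4%, the mRNA vaccine 27/68 = 39.7% → Vaccine B
The mRNA vaccine wins each age group but Vaccine B wins overall — the comparison reverses. The mRNA vaccine's recipients skew toward 65-plus, which has a lower base rate.

Yes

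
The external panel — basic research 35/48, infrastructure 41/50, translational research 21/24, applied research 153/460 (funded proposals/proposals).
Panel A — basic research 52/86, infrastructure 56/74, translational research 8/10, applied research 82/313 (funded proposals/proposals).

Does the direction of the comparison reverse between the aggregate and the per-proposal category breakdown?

Basic research: the external panel 35/48 = 72.9%, Panel A 52/86 = 60.5% → the external panel
Infrastructure: the external panel 41/50 = 82.0%, Panel A 56/74 = 75.7% → the external panel
Translational research: the external panel 21/24 = 87.5%, Panel A 8/10 = 80.0% → the external panel
Applied research: the external panel 153/460 = 33.3%, Panel A 82/313 = 26.2% → the external panel
Overall: the external panel 250/582 = 43.0%, Panel A 198/483 = 41.0% → the external panel
The external panel wins overall and in every proposal group — no reversal.

No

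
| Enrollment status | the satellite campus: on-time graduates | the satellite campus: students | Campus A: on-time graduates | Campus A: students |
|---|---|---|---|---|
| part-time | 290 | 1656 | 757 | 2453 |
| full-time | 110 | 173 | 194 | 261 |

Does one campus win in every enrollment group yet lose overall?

Part-time: the satellite campus 290/1656 = 17.5%, Campus A 757/2453 = 30.9% → Campus A
Full-time: the satellite campus 110/173 = 63.6%, Campus A 194/261 = 74.3% → Campus A
Overall: the satellite campus 400/1829 = 21.9%, Campus A 951/2714 = 35.0% → Campus A
Campus A wins overall and in every enrollment group — no reversal.

No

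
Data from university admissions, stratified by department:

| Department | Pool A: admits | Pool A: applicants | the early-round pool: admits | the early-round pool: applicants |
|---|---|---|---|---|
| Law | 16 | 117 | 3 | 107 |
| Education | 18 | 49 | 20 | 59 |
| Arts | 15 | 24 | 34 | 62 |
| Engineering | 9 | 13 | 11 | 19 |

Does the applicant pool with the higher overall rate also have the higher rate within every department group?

Yes

Law: Pool A 16/117 = 13.7%, the early-round pool 3/107 = 2.8% → Pool A
Education: Pool A 18/49 = 36.7%, the early-round pool 20/59 = 33.9% → Pool A
Arts: Pool A 15/24 = 62.5%, the early-round pool 34/62 = 54.8% → Pool A
Engineering: Pool A 9/13 = 69.2%, the early-round pool 11/19 = 57.9% → Pool A
Overall: Pool A 58/203 = 28.6%, the early-round pool 68/247 = 27.5% → Pool A
Pool A wins overall and in every department group — no reversal.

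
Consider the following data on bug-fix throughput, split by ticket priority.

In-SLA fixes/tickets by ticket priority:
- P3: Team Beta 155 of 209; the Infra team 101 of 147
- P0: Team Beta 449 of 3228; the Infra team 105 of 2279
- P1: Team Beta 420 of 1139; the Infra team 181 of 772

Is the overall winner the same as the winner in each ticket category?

P3: Team Beta 155/209 = 74.2%, the Infra team 101/147 = 68.7% → Team Beta
P0: Team Beta 449/3228 = 13.9%, the Infra team 105/2279 = 4.6% → Team Beta
P1: Team Beta 420/1139 = 36.9%, the Infra team 181/772 = 23.4% → Team Beta
Overall: Team Beta 1024/4576 = 22.4%, the Infra team 387/3198 = 12.1% → Team Beta
Team Beta wins overall and in every ticket group — no reversal.

Yes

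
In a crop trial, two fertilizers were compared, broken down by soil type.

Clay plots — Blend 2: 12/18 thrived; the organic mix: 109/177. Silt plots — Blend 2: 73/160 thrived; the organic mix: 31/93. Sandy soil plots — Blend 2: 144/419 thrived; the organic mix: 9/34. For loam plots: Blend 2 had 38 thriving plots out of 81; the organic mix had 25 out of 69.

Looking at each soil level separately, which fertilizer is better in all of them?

Blend 2

Clay: Blend 2 12/18 = 66.7%, the organic mix 109/177 = 61.6% → Blend 2
Silt: Blend 2 73/160 = 45.6%, the organic mix 31/93 = 33.3% → Blend 2
Sandy soil: Blend 2 144/419 = 34.4%, the organic mix 9/34 = 26.5% → Blend 2
Loam: Blend 2 38/81 = 46.9%, the organic mix 25/69 = 36.2% → Blend 2
Blend 2 has the higher rate in all 4 groups.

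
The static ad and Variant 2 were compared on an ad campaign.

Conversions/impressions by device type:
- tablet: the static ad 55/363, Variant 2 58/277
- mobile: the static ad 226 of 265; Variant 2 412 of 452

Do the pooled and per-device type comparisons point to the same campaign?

Yes

Tablet: the static ad 55/363 = 15.2%, Variant 2 58/277 = 20.9% → Variant 2
Mobile: the static ad 226/265 = 85.3%, Variant 2 412/452 = 91.2% → Variant 2
Overall: the static ad 281/628 = 44.7%, Variant 2 470/729 = 64.5% → Variant 2
Variant 2 wins overall and in every device group — no reversal.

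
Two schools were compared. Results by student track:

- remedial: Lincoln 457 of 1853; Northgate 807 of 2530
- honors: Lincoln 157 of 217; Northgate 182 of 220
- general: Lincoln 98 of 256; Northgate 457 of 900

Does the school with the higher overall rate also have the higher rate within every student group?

Remedial: Lincoln 457/1853 = 24.7%, Northgate 807/2530 = 31.9% → Northgate
Honors: Lincoln 157/217 = 72.4%, Northgate 182/220 = 82.7% → Northgate
General: Lincoln 98/256 = 38.3%, Northgate 457/900 = 50.8% → Northgate
Overall: Lincoln 712/2326 = 30.6%, Northgate 1446/3650 = 39.6% → Northgate
Northgate wins overall and in every student group — no reversal.

Yes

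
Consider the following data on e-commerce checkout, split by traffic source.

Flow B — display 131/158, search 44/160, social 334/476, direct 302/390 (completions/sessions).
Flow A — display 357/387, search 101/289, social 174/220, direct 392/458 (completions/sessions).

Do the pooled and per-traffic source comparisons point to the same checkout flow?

Display: Flow B 131/158 = 82.9%, Flow A 357/387 = 92.2% → Flow A
Search: Flow B 44/160 = 27.5%, Flow A 101/289 = 34.9% → Flow A
Social: Flow B 334/476 = 70.2%, Flow A 174/220 = 79.1% → Flow A
Direct: Flow B 302/390 = 77.4%, Flow A 392/458 = 85.6% → Flow A
Overall: Flow B 811/1184 = 68.5%, Flow A 1024/1354 = 75.6% → Flow A
Flow A wins overall and in every traffic group — no reversal.

Yes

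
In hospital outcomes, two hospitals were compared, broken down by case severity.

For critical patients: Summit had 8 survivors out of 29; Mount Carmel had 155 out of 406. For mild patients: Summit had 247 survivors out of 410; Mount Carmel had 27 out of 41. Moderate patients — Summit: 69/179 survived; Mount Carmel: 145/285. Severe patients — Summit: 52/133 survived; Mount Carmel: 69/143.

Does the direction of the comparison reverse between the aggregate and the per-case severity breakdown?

Yes

Critical: Summit 8/29 = 27.6%, Mount Carmel 155/406 = 38.2% → Mount Carmel
Mild: Summit 247/410 = 60.2%, Mount Carmel 27/41 = 65.9% → Mount Carmel
Moderate: Summit 69/179 = 38.5%, Mount Carmel 145/285 = 50.9% → Mount Carmel
Severe: Summit 52/133 = 39.1%, Mount Carmel 69/143 = 48.3% → Mount Carmel
Overall: Summit 376/751 = 50.1%, Mount Carmel 396/875 = 45.3% → Summit
Mount Carmel wins each case group but Summit wins overall — the comparison reverses. Mount Carmel's patients skew toward critical, which has a lower base rate.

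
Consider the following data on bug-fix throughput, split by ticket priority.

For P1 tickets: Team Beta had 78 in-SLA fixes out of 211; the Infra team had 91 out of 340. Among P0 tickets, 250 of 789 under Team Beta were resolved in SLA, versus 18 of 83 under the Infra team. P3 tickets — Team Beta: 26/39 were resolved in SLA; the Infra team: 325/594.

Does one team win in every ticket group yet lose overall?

Yes

P1: Team Beta 78/211 = 37.0%, the Infra team 91/340 = 26.8% → Team Beta
P0: Team Beta 250/789 = 31.7%, the Infra team 18/83 = 21.7% → Team Beta
P3: Team Beta 26/39 = 66.7%, the Infra team 325/594 = 54.7% → Team Beta
Overall: Team Beta 354/1039 = 34.1%, the Infra team 434/1017 = 42.7% → the Infra team
Team Beta wins each ticket group but the Infra team wins overall — the comparison reverses. Team Beta's tickets skew toward P0, which has a lower base rate.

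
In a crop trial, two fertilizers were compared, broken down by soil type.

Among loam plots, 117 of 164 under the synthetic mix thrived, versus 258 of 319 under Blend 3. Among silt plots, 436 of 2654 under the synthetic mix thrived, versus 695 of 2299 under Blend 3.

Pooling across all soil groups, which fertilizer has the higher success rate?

Blend 3

Loam: the synthetic mix 117/164 = 71.3%, Blend 3 258/319 = 80.9% → Blend 3
Silt: the synthetic mix 436/2654 = 16.4%, Blend 3 695/2299 = 30.2% → Blend 3
Overall: the synthetic mix 553/2818 = 19.6%, Blend 3 953/2618 = 36.4% → Blend 3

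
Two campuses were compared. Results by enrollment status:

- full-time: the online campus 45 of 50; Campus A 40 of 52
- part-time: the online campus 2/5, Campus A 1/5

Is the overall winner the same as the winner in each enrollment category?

Full-time: the online campus 45/50 = 90.0%, Campus A 40/52 = 76.9% → the online campus
Part-time: the online campus 2/5 = 40.0%, Campus A 1/5 = 20.0% → the online campus
Overall: the online campus 47/55 = 85.5%, Campus A 41/57 = 71.9% → the online campus
The online campus wins overall and in every enrollment group — no reversal.

Yes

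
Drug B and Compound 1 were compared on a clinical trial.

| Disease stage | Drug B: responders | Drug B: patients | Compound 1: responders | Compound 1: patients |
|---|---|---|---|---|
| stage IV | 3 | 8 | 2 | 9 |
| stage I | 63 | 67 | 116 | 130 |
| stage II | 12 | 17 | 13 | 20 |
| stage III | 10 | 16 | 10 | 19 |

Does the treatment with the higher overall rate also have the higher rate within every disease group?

Yes

Stage IV: Drug B 3/8 = 37.5%, Compound 1 2/9 = 22.2% → Drug B
Stage I: Drug B 63/67 = 94.0%, Compound 1 116/130 = 89.2% → Drug B
Stage II: Drug B 12/17 = 70.6%, Compound 1 13/20 = 65.0% → Drug B
Stage III: Drug B 10/16 = 62.5%, Compound 1 10/19 = 52.6% → Drug B
Overall: Drug B 88/108 = 81.5%, Compound 1 141/178 = 79.2% → Drug B
Drug B wins overall and in every disease group — no reversal.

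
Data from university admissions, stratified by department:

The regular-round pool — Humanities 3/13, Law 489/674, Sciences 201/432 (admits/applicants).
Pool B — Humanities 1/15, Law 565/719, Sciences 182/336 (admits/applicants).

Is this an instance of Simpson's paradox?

Humanities: the regular-round pool 3/13 = 23.1%, Pool B 1/15 = 6.7% → the regular-round pool
Law: the regular-round pool 489/674 = 72.6%, Pool B 565/719 = 78.6% → Pool B
Sciences: the regular-round pool 201/432 = 46.5%, Pool B 182/336 = 54.2% → Pool B
Overall: the regular-round pool 693/1119 = 61.9%, Pool B 748/1070 = 69.9% → Pool B
Neither sweeps: the regular-round pool wins 1 of 3 groups, Pool B wins 2. Pool B wins overall but not every group — no Simpson reversal.

No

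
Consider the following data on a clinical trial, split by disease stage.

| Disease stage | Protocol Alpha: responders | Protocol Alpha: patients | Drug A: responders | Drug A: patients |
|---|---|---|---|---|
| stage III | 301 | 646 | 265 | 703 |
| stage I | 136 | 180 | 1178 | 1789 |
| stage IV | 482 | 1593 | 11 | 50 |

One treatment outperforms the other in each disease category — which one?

Stage III: Protocol Alpha 301/646 = 46.6%, Drug A 265/703 = 37.7% → Protocol Alpha
Stage I: Protocol Alpha 136/180 = 75.6%, Drug A 1178/1789 = 65.8% → Protocol Alpha
Stage IV: Protocol Alpha 482/1593 = 30.3%, Drug A 11/50 = 22.0% → Protocol Alpha
Protocol Alpha has the higher rate in all 3 groups.

Protocol Alpha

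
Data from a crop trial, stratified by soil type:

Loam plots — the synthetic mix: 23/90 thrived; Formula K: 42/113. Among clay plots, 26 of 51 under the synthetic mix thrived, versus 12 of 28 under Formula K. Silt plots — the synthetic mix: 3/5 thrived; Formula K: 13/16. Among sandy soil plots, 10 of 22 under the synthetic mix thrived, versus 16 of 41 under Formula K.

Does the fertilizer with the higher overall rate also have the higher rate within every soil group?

Loam: the synthetic mix 23/90 = 25.6%, Formula K 42/113 = 37.2% → Formula K
Clay: the synthetic mix 26/51 = 51.0%, Formula K 12/28 = 42.9% → the synthetic mix
Silt: the synthetic mix 3/5 = 60.0%, Formula K 13/16 = 81.2% → Formula K
Sandy soil: the synthetic mix 10/22 = 45.5%, Formula K 16/41 = 39.0% → the synthetic mix
Overall: the synthetic mix 62/168 = 36.9%, Formula K 83/198 = 41.9% → Formula K
Neither sweeps: the synthetic mix wins 2 of 4 groups, Formula K wins 2. Formula K wins overall but not every group — no Simpson reversal.

No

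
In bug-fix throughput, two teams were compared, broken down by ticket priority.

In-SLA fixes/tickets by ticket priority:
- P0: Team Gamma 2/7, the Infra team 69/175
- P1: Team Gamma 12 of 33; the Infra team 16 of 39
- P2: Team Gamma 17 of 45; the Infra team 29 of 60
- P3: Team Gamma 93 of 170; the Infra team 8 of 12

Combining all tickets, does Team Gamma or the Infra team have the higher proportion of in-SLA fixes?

P0: Team Gamma 2/7 = 28.6%, the Infra team 69/175 = 39.4% → the Infra team
P1: Team Gamma 12/33 = 36.4%, the Infra team 16/39 = 41.0% → the Infra team
P2: Team Gamma 17/45 = 37.8%, the Infra team 29/60 = 48.3% → the Infra team
P3: Team Gamma 93/170 = 54.7%, the Infra team 8/12 = 66.7% → the Infra team
Overall: Team Gamma 124/255 = 48.6%, the Infra team 122/286 = 42.7% → Team Gamma
(The Infra team wins every ticket group but Team Gamma wins overall — the Infra team's tickets skew toward the low-rate P0 group.)

Team Gamma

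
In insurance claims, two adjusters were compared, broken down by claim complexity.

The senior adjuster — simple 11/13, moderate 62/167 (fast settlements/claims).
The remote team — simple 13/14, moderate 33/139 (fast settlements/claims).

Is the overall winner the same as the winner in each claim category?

Simple: the senior adjuster 11/13 = 84.6%, the remote team 13/14 = 92.9% → the remote team
Moderate: the senior adjuster 62/167 = 37.1%, the remote team 33/139 = 23.7% → the senior adjuster
Overall: the senior adjuster 73/180 = 40.6%, the remote team 46/153 = 30.1% → the senior adjuster
Neither sweeps: the senior adjuster wins 1 of 2 groups, the remote team wins 1. The senior adjuster wins overall but not every group — no Simpson reversal.

No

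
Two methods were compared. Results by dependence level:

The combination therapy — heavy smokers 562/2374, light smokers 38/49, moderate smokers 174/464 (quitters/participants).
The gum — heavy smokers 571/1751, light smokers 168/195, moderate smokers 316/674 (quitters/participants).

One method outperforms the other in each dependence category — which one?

Heavy smokers: the combination therapy 562/2374 = 23.7%, the gum 571/1751 = 32.6% → the gum
Light smokers: the combination therapy 38/49 = 77.6%, the gum 168/195 = 86.2% → the gum
Moderate smokers: the combination therapy 174/464 = 37.5%, the gum 316/674 = 46.9% → the gum
The gum has the higher rate in all 3 groups.

the gum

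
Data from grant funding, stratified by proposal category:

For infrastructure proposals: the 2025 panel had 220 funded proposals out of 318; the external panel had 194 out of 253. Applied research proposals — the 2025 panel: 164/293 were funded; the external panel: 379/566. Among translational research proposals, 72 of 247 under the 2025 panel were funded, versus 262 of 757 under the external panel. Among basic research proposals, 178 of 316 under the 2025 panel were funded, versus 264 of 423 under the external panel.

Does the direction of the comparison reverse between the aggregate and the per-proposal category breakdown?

No

Infrastructure: the 2025 panel 220/318 = 69.2%, the external panel 194/253 = 76.7% → the external panel
Applied research: the 2025 panel 164/293 = 56.0%, the external panel 379/566 = 67.0% → the external panel
Translational research: the 2025 panel 72/247 = 29.1%, the external panel 262/757 = 34.6% → the external panel
Basic research: the 2025 panel 178/316 = 56.3%, the external panel 264/423 = 62.4% → the external panel
Overall: the 2025 panel 634/1174 = 54.0%, the external panel 1099/1999 = 55.0% → the external panel
The external panel wins overall and in every proposal group — no reversal.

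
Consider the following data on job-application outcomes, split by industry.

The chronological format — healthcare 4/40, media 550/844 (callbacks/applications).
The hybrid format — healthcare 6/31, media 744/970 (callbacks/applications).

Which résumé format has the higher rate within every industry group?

the hybrid format

Healthcare: the chronological format 4/40 = 10.0%, the hybrid format 6/31 = 19.4% → the hybrid format
Media: the chronological format 550/844 = 65.2%, the hybrid format 744/970 = 76.7% → the hybrid format
The hybrid format has the higher rate in both groups.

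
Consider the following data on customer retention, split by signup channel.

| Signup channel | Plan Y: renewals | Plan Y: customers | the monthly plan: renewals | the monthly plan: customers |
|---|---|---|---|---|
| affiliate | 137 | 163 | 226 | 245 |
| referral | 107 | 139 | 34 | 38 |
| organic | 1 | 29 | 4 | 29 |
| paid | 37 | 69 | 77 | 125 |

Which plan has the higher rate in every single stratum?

Affiliate: Plan Y 137/163 = 84.0%, the monthly plan 226/245 = 92.2% → the monthly plan
Referral: Plan Y 107/139 = 77.0%, the monthly plan 34/38 = 89.5% → the monthly plan
Organic: Plan Y 1/29 = 3.4%, the monthly plan 4/29 = 13.8% → the monthly plan
Paid: Plan Y 37/69 = 53.6%, the monthly plan 77/125 = 61.6% → the monthly plan
The monthly plan has the higher rate in all 4 groups.

the monthly plan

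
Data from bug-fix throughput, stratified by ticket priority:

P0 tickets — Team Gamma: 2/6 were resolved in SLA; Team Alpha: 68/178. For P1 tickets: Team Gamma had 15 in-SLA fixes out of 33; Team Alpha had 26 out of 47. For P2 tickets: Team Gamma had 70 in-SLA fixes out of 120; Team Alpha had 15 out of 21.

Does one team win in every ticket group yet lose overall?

Yes

P0: Team Gamma 2/6 = 33.3%, Team Alpha 68/178 = 38.2% → Team Alpha
P1: Team Gamma 15/33 = 45.5%, Team Alpha 26/47 = 55.3% → Team Alpha
P2: Team Gamma 70/120 = 58.3%, Team Alpha 15/21 = 71.4% → Team Alpha
Overall: Team Gamma 87/159 = 54.7%, Team Alpha 109/246 = 44.3% → Team Gamma
Team Alpha wins each ticket group but Team Gamma wins overall — the comparison reverses. Team Alpha's tickets skew toward P0, which has a lower base rate.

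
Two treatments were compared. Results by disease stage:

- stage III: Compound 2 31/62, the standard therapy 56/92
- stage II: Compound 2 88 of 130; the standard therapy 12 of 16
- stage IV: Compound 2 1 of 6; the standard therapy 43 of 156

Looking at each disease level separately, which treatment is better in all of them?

the standard therapy

Stage III: Compound 2 31/62 = 50.0%, the standard therapy 56/92 = 60.9% → the standard therapy
Stage II: Compound 2 88/130 = 67.7%, the standard therapy 12/16 = 75.0% → the standard therapy
Stage IV: Compound 2 1/6 = 16.7%, the standard therapy 43/156 = 27.6% → the standard therapy
The standard therapy has the higher rate in all 3 groups.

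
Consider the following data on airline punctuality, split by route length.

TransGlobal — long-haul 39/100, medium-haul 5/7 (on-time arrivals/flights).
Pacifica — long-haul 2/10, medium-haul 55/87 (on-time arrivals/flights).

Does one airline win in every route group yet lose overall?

Yes

Long-haul: TransGlobal 39/100 = 39.0%, Pacifica 2/10 = 20.0% → TransGlobal
Medium-haul: TransGlobal 5/7 = 71.4%, Pacifica 55/87 = 63.2% → TransGlobal
Overall: TransGlobal 44/107 = 41.1%, Pacifica 57/97 = 58.8% → Pacifica
TransGlobal wins each route group but Pacifica wins overall — the comparison reverses. TransGlobal's flights skew toward long-haul, which has a lower base rate.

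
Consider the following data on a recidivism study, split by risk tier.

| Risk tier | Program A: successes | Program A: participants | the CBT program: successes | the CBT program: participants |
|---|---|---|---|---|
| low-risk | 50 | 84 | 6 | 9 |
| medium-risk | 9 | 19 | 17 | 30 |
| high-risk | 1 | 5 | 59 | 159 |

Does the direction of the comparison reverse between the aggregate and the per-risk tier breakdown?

Low-risk: Program A 50/84 = 59.5%, the CBT program 6/9 = 66.7% → the CBT program
Medium-risk: Program A 9/19 = 47.4%, the CBT program 17/30 = 56.7% → the CBT program
High-risk: Program A 1/5 = 20.0%, the CBT program 59/159 = 37.1% → the CBT program
Overall: Program A 60/108 = 55.6%, the CBT program 82/198 = 41.4% → Program A
The CBT program wins each risk group but Program A wins overall — the comparison reverses. The CBT program's participants skew toward high-risk, which has a lower base rate.

Yes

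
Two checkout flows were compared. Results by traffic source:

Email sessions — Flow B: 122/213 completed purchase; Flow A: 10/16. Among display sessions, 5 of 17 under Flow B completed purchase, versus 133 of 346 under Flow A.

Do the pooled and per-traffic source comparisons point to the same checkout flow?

Email: Flow B 122/213 = 57.3%, Flow A 10/16 = 62.5% → Flow A
Display: Flow B 5/17 = 29.4%, Flow A 133/346 = 38.4% → Flow A
Overall: Flow B 127/230 = 55.2%, Flow A 143/362 = 39.5% → Flow B
Flow A wins each traffic group but Flow B wins overall — the comparison reverses. Flow A's sessions skew toward display, which has a lower base rate.

No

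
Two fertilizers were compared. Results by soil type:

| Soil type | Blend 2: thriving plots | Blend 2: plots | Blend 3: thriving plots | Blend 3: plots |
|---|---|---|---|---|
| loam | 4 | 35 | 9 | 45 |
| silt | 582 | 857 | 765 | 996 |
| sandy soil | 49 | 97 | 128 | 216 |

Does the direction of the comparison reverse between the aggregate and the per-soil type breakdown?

Loam: Blend 2 4/35 = 11.4%, Blend 3 9/45 = 20.0% → Blend 3
Silt: Blend 2 582/857 = 67.9%, Blend 3 765/996 = 76.8% → Blend 3
Sandy soil: Blend 2 49/97 = 50.5%, Blend 3 128/216 = 59.3% → Blend 3
Overall: Blend 2 635/989 = 64.2%, Blend 3 902/1257 = 71.8% → Blend 3
Blend 3 wins overall and in every soil group — no reversal.

No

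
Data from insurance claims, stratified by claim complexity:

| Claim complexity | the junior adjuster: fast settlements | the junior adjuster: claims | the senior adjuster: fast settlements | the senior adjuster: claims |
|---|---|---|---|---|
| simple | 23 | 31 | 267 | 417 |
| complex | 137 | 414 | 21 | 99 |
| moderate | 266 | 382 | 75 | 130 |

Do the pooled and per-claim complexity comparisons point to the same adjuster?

Simple: the junior adjuster 23/31 = 74.2%, the senior adjuster 267/417 = 64.0% → the junior adjuster
Complex: the junior adjuster 137/414 = 33.1%, the senior adjuster 21/99 = 21.2% → the junior adjuster
Moderate: the junior adjuster 266/382 = 69.6%, the senior adjuster 75/130 = 57.7% → the junior adjuster
Overall: the junior adjuster 426/827 = 51.5%, the senior adjuster 363/646 = 56.2% → the senior adjuster
The junior adjuster wins each claim group but the senior adjuster wins overall — the comparison reverses. The junior adjuster's claims skew toward complex, which has a lower base rate.

No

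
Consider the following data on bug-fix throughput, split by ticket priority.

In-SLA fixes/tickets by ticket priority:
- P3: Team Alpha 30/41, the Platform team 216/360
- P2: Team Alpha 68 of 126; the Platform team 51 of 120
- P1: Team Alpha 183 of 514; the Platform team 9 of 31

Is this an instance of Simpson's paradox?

P3: Team Alpha 30/41 = 73.2%, the Platform team 216/360 = 60.0% → Team Alpha
P2: Team Alpha 68/126 = 54.0%, the Platform team 51/120 = 42.5% → Team Alpha
P1: Team Alpha 183/514 = 35.6%, the Platform team 9/31 = 29.0% → Team Alpha
Overall: Team Alpha 281/681 = 41.3%, the Platform team 276/511 = 54.0% → the Platform team
Team Alpha wins each ticket group but the Platform team wins overall — the comparison reverses. Team Alpha's tickets skew toward P1, which has a lower base rate.

Yes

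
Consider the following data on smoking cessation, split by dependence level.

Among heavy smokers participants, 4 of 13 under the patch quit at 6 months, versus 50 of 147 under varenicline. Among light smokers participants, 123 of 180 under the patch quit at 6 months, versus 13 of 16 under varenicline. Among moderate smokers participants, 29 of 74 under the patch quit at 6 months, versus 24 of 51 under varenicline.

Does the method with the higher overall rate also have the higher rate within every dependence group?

Heavy smokers: the patch 4/13 = 30.8%, varenicline 50/147 = 34.0% → varenicline
Light smokers: the patch 123/180 = 68.3%, varenicline 13/16 = 81.2% → varenicline
Moderate smokers: the patch 29/74 = 39.2%, varenicline 24/51 = 47.1% → varenicline
Overall: the patch 156/267 = 58.4%, varenicline 87/214 = 40.7% → the patch
Varenicline wins each dependence group but the patch wins overall — the comparison reverses. Varenicline's participants skew toward heavy smokers, which has a lower base rate.

No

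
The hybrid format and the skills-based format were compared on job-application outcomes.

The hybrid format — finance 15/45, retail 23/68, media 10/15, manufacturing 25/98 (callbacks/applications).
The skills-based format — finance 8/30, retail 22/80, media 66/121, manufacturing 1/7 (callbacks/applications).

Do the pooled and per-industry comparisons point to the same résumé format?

Finance: the hybrid format 15/45 = 33.3%, the skills-based format 8/30 = 26.7% → the hybrid format
Retail: the hybrid format 23/68 = 33.8%, the skills-based format 22/80 = 27.5% → the hybrid format
Media: the hybrid format 10/15 = 66.7%, the skills-based format 66/121 = 54.5% → the hybrid format
Manufacturing: the hybrid format 25/98 = 25.5%, the skills-based format 1/7 = 14.3% → the hybrid format
Overall: the hybrid format 73/226 = 32.3%, the skills-based format 97/238 = 40.8% → the skills-based format
The hybrid format wins each industry group but the skills-based format wins overall — the comparison reverses. The hybrid format's applications skew toward manufacturing, which has a lower base rate.

No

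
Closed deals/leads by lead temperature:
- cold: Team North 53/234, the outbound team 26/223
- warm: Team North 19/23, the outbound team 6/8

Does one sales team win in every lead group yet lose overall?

No

Cold: Team North 53/234 = 22.6%, the outbound team 26/223 = 11.7% → Team North
Warm: Team North 19/23 = 82.6%, the outbound team 6/8 = 75.0% → Team North
Overall: Team North 72/257 = 28.0%, the outbound team 32/231 = 13.9% → Team North
Team North wins overall and in every lead group — no reversal.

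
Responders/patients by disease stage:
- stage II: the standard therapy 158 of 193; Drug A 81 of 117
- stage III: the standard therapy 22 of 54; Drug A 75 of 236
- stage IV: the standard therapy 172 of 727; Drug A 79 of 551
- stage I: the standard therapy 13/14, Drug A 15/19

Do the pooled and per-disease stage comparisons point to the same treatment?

Stage II: the standard therapy 158/193 = 81.9%, Drug A 81/117 = 69.2% → the standard therapy
Stage III: the standard therapy 22/54 = 40.7%, Drug A 75/236 = 31.8% → the standard therapy
Stage IV: the standard therapy 172/727 = 23.7%, Drug A 79/551 = 14.3% → the standard therapy
Stage I: the standard therapy 13/14 = 92.9%, Drug A 15/19 = 78.9% → the standard therapy
Overall: the standard therapy 365/988 = 36.9%, Drug A 250/923 = 27.1% → the standard therapy
The standard therapy wins overall and in every disease group — no reversal.

Yes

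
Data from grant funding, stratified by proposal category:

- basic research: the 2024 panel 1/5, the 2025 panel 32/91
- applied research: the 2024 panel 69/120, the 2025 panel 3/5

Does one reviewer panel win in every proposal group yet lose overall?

Basic research: the 2024 panel 1/5 = 20.0%, the 2025 panel 32/91 = 35.2% → the 2025 panel
Applied research: the 2024 panel 69/120 = 57.5%, the 2025 panel 3/5 = 60.0% → the 2025 panel
Overall: the 2024 panel 70/125 = 56.0%, the 2025 panel 35/96 = 36.5% → the 2024 panel
The 2025 panel wins each proposal group but the 2024 panel wins overall — the comparison reverses. The 2025 panel's proposals skew toward basic research, which has a lower base rate.

Yes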